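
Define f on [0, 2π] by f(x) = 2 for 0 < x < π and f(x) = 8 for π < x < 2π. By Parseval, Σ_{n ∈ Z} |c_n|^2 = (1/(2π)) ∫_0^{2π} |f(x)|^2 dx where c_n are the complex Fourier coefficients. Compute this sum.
Σ |c_n|^2 = 34

Parseval equates the L^2 energy of f (normalised by 1/(2π)) with the ℓ^2 sum of its Fourier coefficients: (1/(2π)) ∫_0^{2π} |f|^2 = Σ |c_n|^2.
Compute the left side: (1/(2π)) [∫_0^π 2^2 dx + ∫_π^{2π} 8^2 dx] = (1/(2π)) · (4π + 64π) = (4 + 64)/2 = 34.
So Σ_{n ∈ Z} |c_n|^2 = 34.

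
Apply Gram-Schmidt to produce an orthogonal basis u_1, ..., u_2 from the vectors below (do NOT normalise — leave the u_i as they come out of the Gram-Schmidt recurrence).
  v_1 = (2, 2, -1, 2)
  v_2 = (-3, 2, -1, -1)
Orthogonal basis:
  u_1 = (2, 2, -1, 2)
  u_2 = (-33/13, 32/13, -16/13, -7/13)

Apply the Gram-Schmidt recurrence
  u_1 = v_1
  u_i = v_i − Σ_{j<i} ((v_i · u_j) / (u_j · u_j)) · u_j.

Step by step this gives:
  u_1 = (2, 2, -1, 2)
  u_2 = (-33/13, 32/13, -16/13, -7/13)

Orthogonality check:
  u_2 · u_1 = 0 (should be 0)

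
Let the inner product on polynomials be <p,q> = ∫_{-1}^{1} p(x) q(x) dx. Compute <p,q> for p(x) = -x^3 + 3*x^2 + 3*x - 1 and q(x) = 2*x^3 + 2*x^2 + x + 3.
<p,q> = 472/105

Expand the product: p(x)·q(x) = -2*x^6 + 4*x^5 + 11*x^4 + 4*x^3 + 10*x^2 + 8*x - 3.
∫_{-1}^{1} of each monomial x^k gives [2/(k+1) if k even, 0 if k odd]. Integrating term-by-term (or equivalently evaluating the antiderivative F(x) = -2*x^7/7 + 2*x^6/3 + 11*x^5/5 + x^4 + 10*x^3/3 + 4*x^2 - 3*x at the endpoints):
  F(1) − F(−1) = 277/35 − (359/105) = 472/105.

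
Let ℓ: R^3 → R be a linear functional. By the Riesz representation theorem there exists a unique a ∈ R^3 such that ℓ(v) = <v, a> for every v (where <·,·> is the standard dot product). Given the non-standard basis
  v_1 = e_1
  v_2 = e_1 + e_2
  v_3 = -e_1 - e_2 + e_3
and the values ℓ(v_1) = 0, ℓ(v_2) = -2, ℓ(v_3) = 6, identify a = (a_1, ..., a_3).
a = (0, -2, 4)

Write a = (a_1, ..., a_3) in the standard basis. For each basis vector v_i, ℓ(v_i) = <v_i, a> is a linear equation in the a_j's. Collect the n equations into a matrix system V a = ℓ, where row i of V is v_i (expressed in the standard basis). Since V is invertible (lower-triangular with 1s on the diagonal, up to permutation), solve by back-substitution:
  V =
[[1, 0, 0],
 [1, 1, 0],
 [-1, -1, 1]]
  V a = (0, -2, 6)
Solving gives a = (0, -2, 4).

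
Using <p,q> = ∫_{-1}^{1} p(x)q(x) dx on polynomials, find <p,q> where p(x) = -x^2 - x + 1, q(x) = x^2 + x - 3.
<p,q> = -22/5

Expand the product: p(x)·q(x) = -x^4 - 2*x^3 + 3*x^2 + 4*x - 3.
∫_{-1}^{1} of each monomial x^k gives [2/(k+1) if k even, 0 if k odd]. Integrating term-by-term (or equivalently evaluating the antiderivative F(x) = -x^5/5 - x^4/2 + x^3 + 2*x^2 - 3*x at the endpoints):
  F(1) − F(−1) = -7/10 − (37/10) = -22/5.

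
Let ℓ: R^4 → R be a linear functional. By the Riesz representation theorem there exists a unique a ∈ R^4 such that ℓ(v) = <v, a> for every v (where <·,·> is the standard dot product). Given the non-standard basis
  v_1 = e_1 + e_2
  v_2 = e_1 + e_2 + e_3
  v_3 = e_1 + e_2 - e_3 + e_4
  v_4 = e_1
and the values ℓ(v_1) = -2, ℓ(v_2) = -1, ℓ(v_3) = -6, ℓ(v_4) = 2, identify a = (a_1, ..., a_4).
a = (2, -4, 1, -3)

Write a = (a_1, ..., a_4) in the standard basis. For each basis vector v_i, ℓ(v_i) = <v_i, a> is a linear equation in the a_j's. Collect the n equations into a matrix system V a = ℓ, where row i of V is v_i (expressed in the standard basis). Since V is invertible (lower-triangular with 1s on the diagonal, up to permutation), solve by back-substitution:
  V =
[[1, 1, 0, 0],
 [1, 1, 1, 0],
 [1, 1, -1, 1],
 [1, 0, 0, 0]]
  V a = (-2, -1, -6, 2)
Solving gives a = (2, -4, 1, -3).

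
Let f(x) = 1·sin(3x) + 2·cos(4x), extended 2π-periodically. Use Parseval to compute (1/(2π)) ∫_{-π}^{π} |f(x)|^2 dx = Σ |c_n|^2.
Σ |c_n|^2 = 5/2

Expand |f|^2 and use orthogonality of {sin(nx), cos(mx)} on [-π, π]:
  ∫_{-π}^{π} sin(nx)^2 dx = π, ∫ cos(mx)^2 dx = π, and cross terms integrate to 0.
So ∫_{-π}^{π} f(x)^2 dx = 1^2 · π + 2^2 · π = (1 + 4)π.
Divide by 2π: (1 + 4)/2 = 5/2.
By Parseval, this equals Σ |c_n|^2.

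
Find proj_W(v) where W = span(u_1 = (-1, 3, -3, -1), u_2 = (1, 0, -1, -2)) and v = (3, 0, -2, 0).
proj_W(v) = (45/52, -3/52, -41/52, -87/52)

Set up U = [u_1 | ... | u_2] ∈ R^(4×2). The projector onto W = col(U) is P = U (U^T U)^(-1) U^T.
Compute U^T U =
  [20, 4]
  [4, 6],
and U^T v = (3, 5).
Solve U^T U · c = U^T v for the coefficients: c = (-1/52, 11/13). The projection is proj_W(v) = U c.
Check: (v - proj_W(v)) · u_1 = 0  (should be 0).
Check: (v - proj_W(v)) · u_2 = 0  (should be 0).
Result: proj_W(v) = (45/52, -3/52, -41/52, -87/52).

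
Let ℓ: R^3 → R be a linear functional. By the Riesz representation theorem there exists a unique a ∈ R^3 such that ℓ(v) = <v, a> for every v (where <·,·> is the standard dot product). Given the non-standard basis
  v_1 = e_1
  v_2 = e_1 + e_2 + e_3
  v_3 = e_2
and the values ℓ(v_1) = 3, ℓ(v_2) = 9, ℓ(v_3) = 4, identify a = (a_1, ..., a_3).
a = (3, 4, 2)

Write a = (a_1, ..., a_3) in the standard basis. For each basis vector v_i, ℓ(v_i) = <v_i, a> is a linear equation in the a_j's. Collect the n equations into a matrix system V a = ℓ, where row i of V is v_i (expressed in the standard basis). Since V is invertible (lower-triangular with 1s on the diagonal, up to permutation), solve by back-substitution:
  V =
[[1, 0, 0],
 [1, 1, 1],
 [0, 1, 0]]
  V a = (3, 9, 4)
Solving gives a = (3, 4, 2).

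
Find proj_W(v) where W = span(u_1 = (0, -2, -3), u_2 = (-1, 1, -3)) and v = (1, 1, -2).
proj_W(v) = (-25/47, 23/47, -78/47)

Set up U = [u_1 | ... | u_2] ∈ R^(3×2). The projector onto W = col(U) is P = U (U^T U)^(-1) U^T.
Compute U^T U =
  [13, 7]
  [7, 11],
and U^T v = (4, 6).
Solve U^T U · c = U^T v for the coefficients: c = (1/47, 25/47). The projection is proj_W(v) = U c.
Check: (v - proj_W(v)) · u_1 = 0  (should be 0).
Check: (v - proj_W(v)) · u_2 = 0  (should be 0).
Result: proj_W(v) = (-25/47, 23/47, -78/47).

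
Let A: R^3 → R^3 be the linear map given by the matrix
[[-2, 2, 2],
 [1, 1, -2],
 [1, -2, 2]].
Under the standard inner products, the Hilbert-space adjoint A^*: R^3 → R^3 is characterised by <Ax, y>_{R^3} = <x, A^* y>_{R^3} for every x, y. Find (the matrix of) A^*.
A^* = A^T =
[[-2, 1, 1],
 [2, 1, -2],
 [2, -2, 2]]

For real matrices with standard dot products, the defining identity <Ax, y> = <x, A^* y> gives (Ax)^T y = x^T (A^*) y, i.e. x^T A^T y = x^T (A^*) y. Since this holds for all x, y, we must have A^* = A^T. Therefore
A^* =
[[-2, 1, 1],
 [2, 1, -2],
 [2, -2, 2]].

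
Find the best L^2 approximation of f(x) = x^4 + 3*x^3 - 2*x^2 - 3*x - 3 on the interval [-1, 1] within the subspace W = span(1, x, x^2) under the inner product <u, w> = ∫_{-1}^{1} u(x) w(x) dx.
g(x) = -8*x^2/7 - 6*x/5 - 108/35

The best approximation g ∈ W is the orthogonal projection of f onto W. Writing g = a_0 + a_1 x + a_2 x^2, the coefficients solve the normal equations G · a = b where
  G_{ij} = <φ_i, φ_j> and b_i = <f, φ_i>, with φ_0 = 1, φ_1 = x, φ_2 = x^2.
G =
  [2, 0, 2/3]
  [0, 2/3, 0]
  [2/3, 0, 2/5],
b = (-104/15, -4/5, -88/35).
Solving gives a_0 = -108/35, a_1 = -6/5, a_2 = -8/7, so
  g(x) = -8*x^2/7 - 6*x/5 - 108/35.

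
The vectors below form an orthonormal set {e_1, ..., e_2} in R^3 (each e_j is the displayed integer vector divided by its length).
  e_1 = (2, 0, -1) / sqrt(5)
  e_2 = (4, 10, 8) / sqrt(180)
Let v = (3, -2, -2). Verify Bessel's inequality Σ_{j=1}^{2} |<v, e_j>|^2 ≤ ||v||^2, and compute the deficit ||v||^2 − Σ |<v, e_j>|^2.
Σ |<v, e_j>|^2 = 16; ||v||^2 = 17; deficit = 1

Write each e_j = u_j / sqrt(<u_j, u_j>) where u_j is the displayed integer vector. Then <v, e_j> = <v, u_j> / sqrt(<u_j, u_j>), so |<v, e_j>|^2 = <v, u_j>^2 / <u_j, u_j>.
Coefficients: <v, e_1> = 8/sqrt(5), <v, e_2> = -24/sqrt(180).
Square and sum: Σ |<v, e_j>|^2 = 16.
Compute ||v||^2 = v·v = 17.
Deficit = 17 − 16 = 1 ≥ 0, confirming Bessel's inequality. (The deficit equals ||v − Σ <v,e_j> e_j||^2, the squared distance from v to span{e_j}.)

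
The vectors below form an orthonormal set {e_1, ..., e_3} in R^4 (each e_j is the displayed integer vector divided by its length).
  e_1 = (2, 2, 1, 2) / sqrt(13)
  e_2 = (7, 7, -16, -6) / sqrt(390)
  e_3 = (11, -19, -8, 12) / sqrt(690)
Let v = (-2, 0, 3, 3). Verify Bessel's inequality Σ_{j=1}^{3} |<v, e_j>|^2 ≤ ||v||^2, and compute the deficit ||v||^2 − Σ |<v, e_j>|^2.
Σ |<v, e_j>|^2 = 425/23; ||v||^2 = 22; deficit = 81/23

Write each e_j = u_j / sqrt(<u_j, u_j>) where u_j is the displayed integer vector. Then <v, e_j> = <v, u_j> / sqrt(<u_j, u_j>), so |<v, e_j>|^2 = <v, u_j>^2 / <u_j, u_j>.
Coefficients: <v, e_1> = 5/sqrt(13), <v, e_2> = -80/sqrt(390), <v, e_3> = -10/sqrt(690).
Square and sum: Σ |<v, e_j>|^2 = 425/23.
Compute ||v||^2 = v·v = 22.
Deficit = 22 − 425/23 = 81/23 ≥ 0, confirming Bessel's inequality. (The deficit equals ||v − Σ <v,e_j> e_j||^2, the squared distance from v to span{e_j}.)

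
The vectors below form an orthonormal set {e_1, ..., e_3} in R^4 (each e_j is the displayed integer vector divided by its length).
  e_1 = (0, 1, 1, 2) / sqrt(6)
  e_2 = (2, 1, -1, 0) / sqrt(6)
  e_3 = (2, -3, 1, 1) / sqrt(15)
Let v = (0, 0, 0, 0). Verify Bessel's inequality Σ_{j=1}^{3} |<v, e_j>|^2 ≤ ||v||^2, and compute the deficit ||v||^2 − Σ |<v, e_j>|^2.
Σ |<v, e_j>|^2 = 0; ||v||^2 = 0; deficit = 0

Write each e_j = u_j / sqrt(<u_j, u_j>) where u_j is the displayed integer vector. Then <v, e_j> = <v, u_j> / sqrt(<u_j, u_j>), so |<v, e_j>|^2 = <v, u_j>^2 / <u_j, u_j>.
Coefficients: <v, e_1> = 0/sqrt(6), <v, e_2> = 0/sqrt(6), <v, e_3> = 0/sqrt(15).
Square and sum: Σ |<v, e_j>|^2 = 0.
Compute ||v||^2 = v·v = 0.
Deficit = 0 − 0 = 0 ≥ 0, confirming Bessel's inequality. (The deficit equals ||v − Σ <v,e_j> e_j||^2, the squared distance from v to span{e_j}.)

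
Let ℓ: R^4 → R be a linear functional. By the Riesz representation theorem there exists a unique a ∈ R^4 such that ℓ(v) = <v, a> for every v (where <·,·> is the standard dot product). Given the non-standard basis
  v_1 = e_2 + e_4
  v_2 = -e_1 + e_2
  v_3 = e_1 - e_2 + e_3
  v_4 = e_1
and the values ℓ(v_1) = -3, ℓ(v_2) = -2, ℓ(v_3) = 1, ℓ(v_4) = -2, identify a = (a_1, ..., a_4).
a = (-2, -4, -1, 1)

Write a = (a_1, ..., a_4) in the standard basis. For each basis vector v_i, ℓ(v_i) = <v_i, a> is a linear equation in the a_j's. Collect the n equations into a matrix system V a = ℓ, where row i of V is v_i (expressed in the standard basis). Since V is invertible (lower-triangular with 1s on the diagonal, up to permutation), solve by back-substitution:
  V =
[[0, 1, 0, 1],
 [-1, 1, 0, 0],
 [1, -1, 1, 0],
 [1, 0, 0, 0]]
  V a = (-3, -2, 1, -2)
Solving gives a = (-2, -4, -1, 1).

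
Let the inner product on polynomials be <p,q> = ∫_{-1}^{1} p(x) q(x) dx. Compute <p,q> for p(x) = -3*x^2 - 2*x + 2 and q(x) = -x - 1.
<p,q> = -2/3

Expand the product: p(x)·q(x) = 3*x^3 + 5*x^2 - 2.
∫_{-1}^{1} of each monomial x^k gives [2/(k+1) if k even, 0 if k odd]. Integrating term-by-term (or equivalently evaluating the antiderivative F(x) = 3*x^4/4 + 5*x^3/3 - 2*x at the endpoints):
  F(1) − F(−1) = 5/12 − (13/12) = -2/3.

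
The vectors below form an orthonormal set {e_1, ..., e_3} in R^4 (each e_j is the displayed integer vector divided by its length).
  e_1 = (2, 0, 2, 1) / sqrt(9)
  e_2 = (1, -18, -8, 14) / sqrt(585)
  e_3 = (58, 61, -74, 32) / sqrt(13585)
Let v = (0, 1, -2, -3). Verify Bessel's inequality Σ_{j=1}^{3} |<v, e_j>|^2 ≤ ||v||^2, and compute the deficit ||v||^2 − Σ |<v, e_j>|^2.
Σ |<v, e_j>|^2 = 2026/209; ||v||^2 = 14; deficit = 900/209

Write each e_j = u_j / sqrt(<u_j, u_j>) where u_j is the displayed integer vector. Then <v, e_j> = <v, u_j> / sqrt(<u_j, u_j>), so |<v, e_j>|^2 = <v, u_j>^2 / <u_j, u_j>.
Coefficients: <v, e_1> = -7/sqrt(9), <v, e_2> = -44/sqrt(585), <v, e_3> = 113/sqrt(13585).
Square and sum: Σ |<v, e_j>|^2 = 2026/209.
Compute ||v||^2 = v·v = 14.
Deficit = 14 − 2026/209 = 900/209 ≥ 0, confirming Bessel's inequality. (The deficit equals ||v − Σ <v,e_j> e_j||^2, the squared distance from v to span{e_j}.)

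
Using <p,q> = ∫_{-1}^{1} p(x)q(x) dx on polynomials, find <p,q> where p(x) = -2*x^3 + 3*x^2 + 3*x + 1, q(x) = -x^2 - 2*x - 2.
<p,q> = -184/15

Expand the product: p(x)·q(x) = 2*x^5 + x^4 - 5*x^3 - 13*x^2 - 8*x - 2.
∫_{-1}^{1} of each monomial x^k gives [2/(k+1) if k even, 0 if k odd]. Integrating term-by-term (or equivalently evaluating the antiderivative F(x) = x^6/3 + x^5/5 - 5*x^4/4 - 13*x^3/3 - 4*x^2 - 2*x at the endpoints):
  F(1) − F(−1) = -221/20 − (73/60) = -184/15.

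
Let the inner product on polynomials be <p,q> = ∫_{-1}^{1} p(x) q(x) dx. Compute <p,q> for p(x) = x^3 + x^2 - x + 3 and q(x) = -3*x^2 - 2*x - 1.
<p,q> = -40/3

Expand the product: p(x)·q(x) = -3*x^5 - 5*x^4 - 8*x^2 - 5*x - 3.
∫_{-1}^{1} of each monomial x^k gives [2/(k+1) if k even, 0 if k odd]. Integrating term-by-term (or equivalently evaluating the antiderivative F(x) = -x^6/2 - x^5 - 8*x^3/3 - 5*x^2/2 - 3*x at the endpoints):
  F(1) − F(−1) = -29/3 − (11/3) = -40/3.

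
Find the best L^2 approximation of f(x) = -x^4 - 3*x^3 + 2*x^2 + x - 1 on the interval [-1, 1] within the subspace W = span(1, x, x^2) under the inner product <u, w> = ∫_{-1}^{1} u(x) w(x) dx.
g(x) = 8*x^2/7 - 4*x/5 - 32/35

The best approximation g ∈ W is the orthogonal projection of f onto W. Writing g = a_0 + a_1 x + a_2 x^2, the coefficients solve the normal equations G · a = b where
  G_{ij} = <φ_i, φ_j> and b_i = <f, φ_i>, with φ_0 = 1, φ_1 = x, φ_2 = x^2.
G =
  [2, 0, 2/3]
  [0, 2/3, 0]
  [2/3, 0, 2/5],
b = (-16/15, -8/15, -16/105).
Solving gives a_0 = -32/35, a_1 = -4/5, a_2 = 8/7, so
  g(x) = 8*x^2/7 - 4*x/5 - 32/35.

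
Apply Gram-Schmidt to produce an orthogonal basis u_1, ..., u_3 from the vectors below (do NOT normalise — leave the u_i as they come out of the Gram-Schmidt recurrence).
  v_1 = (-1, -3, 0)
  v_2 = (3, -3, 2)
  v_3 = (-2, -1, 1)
Orthogonal basis:
  u_1 = (-1, -3, 0)
  u_2 = (18/5, -6/5, 2)
  u_3 = (-33/46, 11/46, 33/23)

Apply the Gram-Schmidt recurrence
  u_1 = v_1
  u_i = v_i − Σ_{j<i} ((v_i · u_j) / (u_j · u_j)) · u_j.

Step by step this gives:
  u_1 = (-1, -3, 0)
  u_2 = (18/5, -6/5, 2)
  u_3 = (-33/46, 11/46, 33/23)

Orthogonality check:
  u_2 · u_1 = 0 (should be 0)
  u_3 · u_1 = 0 (should be 0)
  u_3 · u_2 = 0 (should be 0)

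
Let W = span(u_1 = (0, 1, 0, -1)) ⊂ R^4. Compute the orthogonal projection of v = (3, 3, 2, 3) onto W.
proj_W(v) = (0, 0, 0, 0)

Set up U = [u_1 | ... | u_1] ∈ R^(4×1). The projector onto W = col(U) is P = U (U^T U)^(-1) U^T.
Compute U^T U =
  [2],
and U^T v = (0).
Solve U^T U · c = U^T v for the coefficients: c = (0). The projection is proj_W(v) = U c.
Check: (v - proj_W(v)) · u_1 = 0  (should be 0).
Result: proj_W(v) = (0, 0, 0, 0).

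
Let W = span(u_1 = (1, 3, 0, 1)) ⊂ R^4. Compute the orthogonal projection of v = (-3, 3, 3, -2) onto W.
proj_W(v) = (4/11, 12/11, 0, 4/11)

Set up U = [u_1 | ... | u_1] ∈ R^(4×1). The projector onto W = col(U) is P = U (U^T U)^(-1) U^T.
Compute U^T U =
  [11],
and U^T v = (4).
Solve U^T U · c = U^T v for the coefficients: c = (4/11). The projection is proj_W(v) = U c.
Check: (v - proj_W(v)) · u_1 = 0  (should be 0).
Result: proj_W(v) = (4/11, 12/11, 0, 4/11).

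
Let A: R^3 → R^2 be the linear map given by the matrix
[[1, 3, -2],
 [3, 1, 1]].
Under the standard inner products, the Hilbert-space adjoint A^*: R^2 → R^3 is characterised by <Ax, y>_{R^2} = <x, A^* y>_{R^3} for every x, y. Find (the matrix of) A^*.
A^* = A^T =
[[1, 3],
 [3, 1],
 [-2, 1]]

For real matrices with standard dot products, the defining identity <Ax, y> = <x, A^* y> gives (Ax)^T y = x^T (A^*) y, i.e. x^T A^T y = x^T (A^*) y. Since this holds for all x, y, we must have A^* = A^T. Therefore
A^* =
[[1, 3],
 [3, 1],
 [-2, 1]].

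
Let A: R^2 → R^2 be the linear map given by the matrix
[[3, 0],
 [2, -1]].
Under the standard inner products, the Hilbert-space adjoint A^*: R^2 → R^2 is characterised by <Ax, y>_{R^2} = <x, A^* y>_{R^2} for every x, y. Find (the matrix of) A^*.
A^* = A^T =
[[3, 2],
 [0, -1]]

For real matrices with standard dot products, the defining identity <Ax, y> = <x, A^* y> gives (Ax)^T y = x^T (A^*) y, i.e. x^T A^T y = x^T (A^*) y. Since this holds for all x, y, we must have A^* = A^T. Therefore
A^* =
[[3, 2],
 [0, -1]].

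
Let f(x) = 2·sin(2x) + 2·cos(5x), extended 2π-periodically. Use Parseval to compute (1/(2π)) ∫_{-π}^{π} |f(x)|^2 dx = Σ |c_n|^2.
Σ |c_n|^2 = 4

Expand |f|^2 and use orthogonality of {sin(nx), cos(mx)} on [-π, π]:
  ∫_{-π}^{π} sin(nx)^2 dx = π, ∫ cos(mx)^2 dx = π, and cross terms integrate to 0.
So ∫_{-π}^{π} f(x)^2 dx = 2^2 · π + 2^2 · π = (4 + 4)π.
Divide by 2π: (4 + 4)/2 = 4.
By Parseval, this equals Σ |c_n|^2.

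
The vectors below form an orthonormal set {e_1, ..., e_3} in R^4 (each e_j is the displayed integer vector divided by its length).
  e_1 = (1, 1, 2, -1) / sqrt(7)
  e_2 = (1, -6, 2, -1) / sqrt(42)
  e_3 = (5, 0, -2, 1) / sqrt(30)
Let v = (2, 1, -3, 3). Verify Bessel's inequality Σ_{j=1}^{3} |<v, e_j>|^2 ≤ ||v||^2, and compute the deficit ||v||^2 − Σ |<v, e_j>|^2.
Σ |<v, e_j>|^2 = 106/5; ||v||^2 = 23; deficit = 9/5

Write each e_j = u_j / sqrt(<u_j, u_j>) where u_j is the displayed integer vector. Then <v, e_j> = <v, u_j> / sqrt(<u_j, u_j>), so |<v, e_j>|^2 = <v, u_j>^2 / <u_j, u_j>.
Coefficients: <v, e_1> = -6/sqrt(7), <v, e_2> = -13/sqrt(42), <v, e_3> = 19/sqrt(30).
Square and sum: Σ |<v, e_j>|^2 = 106/5.
Compute ||v||^2 = v·v = 23.
Deficit = 23 − 106/5 = 9/5 ≥ 0, confirming Bessel's inequality. (The deficit equals ||v − Σ <v,e_j> e_j||^2, the squared distance from v to span{e_j}.)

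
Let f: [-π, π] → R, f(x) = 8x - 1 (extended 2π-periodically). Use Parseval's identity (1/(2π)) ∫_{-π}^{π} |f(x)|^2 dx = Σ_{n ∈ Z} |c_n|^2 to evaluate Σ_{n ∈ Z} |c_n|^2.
Σ |c_n|^2 = 64π^2/3 + 1

Expand and integrate term by term over [-π, π]:
  ∫ (8x)^2 dx = 64·(2π^3/3); ∫ 2·8·(-1)·x dx = 0 (odd integrand); ∫ (-1)^2 dx = 1·2π.
So (1/(2π)) ∫_{-π}^{π} (8x - 1)^2 dx = 64π^2/3 + 1 = 64π^2/3 + 1.
Parseval ⇒ Σ |c_n|^2 = 64π^2/3 + 1.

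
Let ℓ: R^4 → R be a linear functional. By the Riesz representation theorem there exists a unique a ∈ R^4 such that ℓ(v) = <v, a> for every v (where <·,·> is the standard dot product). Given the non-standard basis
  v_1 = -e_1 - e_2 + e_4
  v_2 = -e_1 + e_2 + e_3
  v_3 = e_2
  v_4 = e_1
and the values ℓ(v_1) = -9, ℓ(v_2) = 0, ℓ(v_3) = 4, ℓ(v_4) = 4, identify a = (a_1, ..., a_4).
a = (4, 4, 0, -1)

Write a = (a_1, ..., a_4) in the standard basis. For each basis vector v_i, ℓ(v_i) = <v_i, a> is a linear equation in the a_j's. Collect the n equations into a matrix system V a = ℓ, where row i of V is v_i (expressed in the standard basis). Since V is invertible (lower-triangular with 1s on the diagonal, up to permutation), solve by back-substitution:
  V =
[[-1, -1, 0, 1],
 [-1, 1, 1, 0],
 [0, 1, 0, 0],
 [1, 0, 0, 0]]
  V a = (-9, 0, 4, 4)
Solving gives a = (4, 4, 0, -1).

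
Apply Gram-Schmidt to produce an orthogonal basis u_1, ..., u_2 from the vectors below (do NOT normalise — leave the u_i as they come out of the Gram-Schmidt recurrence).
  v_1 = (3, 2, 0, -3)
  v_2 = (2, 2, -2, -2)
Orthogonal basis:
  u_1 = (3, 2, 0, -3)
  u_2 = (-2/11, 6/11, -2, 2/11)

Apply the Gram-Schmidt recurrence
  u_1 = v_1
  u_i = v_i − Σ_{j<i} ((v_i · u_j) / (u_j · u_j)) · u_j.

Step by step this gives:
  u_1 = (3, 2, 0, -3)
  u_2 = (-2/11, 6/11, -2, 2/11)

Orthogonality check:
  u_2 · u_1 = 0 (should be 0)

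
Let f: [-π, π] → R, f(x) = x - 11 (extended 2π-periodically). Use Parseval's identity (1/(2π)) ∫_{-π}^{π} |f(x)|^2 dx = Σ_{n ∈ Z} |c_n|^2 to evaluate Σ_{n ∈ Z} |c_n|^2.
Σ |c_n|^2 = π^2/3 + 121

Expand and integrate term by term over [-π, π]:
  ∫ (x)^2 dx = 1·(2π^3/3); ∫ 2·1·(-11)·x dx = 0 (odd integrand); ∫ (-11)^2 dx = 121·2π.
So (1/(2π)) ∫_{-π}^{π} (x - 11)^2 dx = 1π^2/3 + 121 = π^2/3 + 121.
Parseval ⇒ Σ |c_n|^2 = π^2/3 + 121.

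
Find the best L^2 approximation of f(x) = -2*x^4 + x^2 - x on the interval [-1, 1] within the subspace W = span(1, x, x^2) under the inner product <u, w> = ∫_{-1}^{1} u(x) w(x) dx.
g(x) = -5*x^2/7 - x + 6/35

The best approximation g ∈ W is the orthogonal projection of f onto W. Writing g = a_0 + a_1 x + a_2 x^2, the coefficients solve the normal equations G · a = b where
  G_{ij} = <φ_i, φ_j> and b_i = <f, φ_i>, with φ_0 = 1, φ_1 = x, φ_2 = x^2.
G =
  [2, 0, 2/3]
  [0, 2/3, 0]
  [2/3, 0, 2/5],
b = (-2/15, -2/3, -6/35).
Solving gives a_0 = 6/35, a_1 = -1, a_2 = -5/7, so
  g(x) = -5*x^2/7 - x + 6/35.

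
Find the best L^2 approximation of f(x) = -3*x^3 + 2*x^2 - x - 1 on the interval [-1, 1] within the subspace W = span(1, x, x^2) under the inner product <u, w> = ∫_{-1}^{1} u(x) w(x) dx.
g(x) = 2*x^2 - 14*x/5 - 1

The best approximation g ∈ W is the orthogonal projection of f onto W. Writing g = a_0 + a_1 x + a_2 x^2, the coefficients solve the normal equations G · a = b where
  G_{ij} = <φ_i, φ_j> and b_i = <f, φ_i>, with φ_0 = 1, φ_1 = x, φ_2 = x^2.
G =
  [2, 0, 2/3]
  [0, 2/3, 0]
  [2/3, 0, 2/5],
b = (-2/3, -28/15, 2/15).
Solving gives a_0 = -1, a_1 = -14/5, a_2 = 2, so
  g(x) = 2*x^2 - 14*x/5 - 1.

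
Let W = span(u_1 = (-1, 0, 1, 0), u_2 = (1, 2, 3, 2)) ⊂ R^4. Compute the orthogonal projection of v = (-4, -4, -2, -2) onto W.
proj_W(v) = (-4, -3, -2, -3)

Set up U = [u_1 | ... | u_2] ∈ R^(4×2). The projector onto W = col(U) is P = U (U^T U)^(-1) U^T.
Compute U^T U =
  [2, 2]
  [2, 18],
and U^T v = (2, -22).
Solve U^T U · c = U^T v for the coefficients: c = (5/2, -3/2). The projection is proj_W(v) = U c.
Check: (v - proj_W(v)) · u_1 = 0  (should be 0).
Check: (v - proj_W(v)) · u_2 = 0  (should be 0).
Result: proj_W(v) = (-4, -3, -2, -3).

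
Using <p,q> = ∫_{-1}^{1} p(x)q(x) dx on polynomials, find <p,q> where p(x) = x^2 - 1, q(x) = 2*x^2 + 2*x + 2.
<p,q> = -16/5

Expand the product: p(x)·q(x) = 2*x^4 + 2*x^3 - 2*x - 2.
∫_{-1}^{1} of each monomial x^k gives [2/(k+1) if k even, 0 if k odd]. Integrating term-by-term (or equivalently evaluating the antiderivative F(x) = 2*x^5/5 + x^4/2 - x^2 - 2*x at the endpoints):
  F(1) − F(−1) = -21/10 − (11/10) = -16/5.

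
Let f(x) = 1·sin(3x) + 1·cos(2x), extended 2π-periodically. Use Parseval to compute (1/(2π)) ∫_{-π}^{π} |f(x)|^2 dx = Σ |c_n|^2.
Σ |c_n|^2 = 1

Expand |f|^2 and use orthogonality of {sin(nx), cos(mx)} on [-π, π]:
  ∫_{-π}^{π} sin(nx)^2 dx = π, ∫ cos(mx)^2 dx = π, and cross terms integrate to 0.
So ∫_{-π}^{π} f(x)^2 dx = 1^2 · π + 1^2 · π = (1 + 1)π.
Divide by 2π: (1 + 1)/2 = 1.
By Parseval, this equals Σ |c_n|^2.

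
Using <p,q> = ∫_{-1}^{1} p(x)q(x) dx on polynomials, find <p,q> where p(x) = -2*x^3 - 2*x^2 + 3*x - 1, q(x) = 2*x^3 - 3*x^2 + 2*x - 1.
<p,q> = 1196/105

Expand the product: p(x)·q(x) = -4*x^6 + 2*x^5 + 8*x^4 - 13*x^3 + 11*x^2 - 5*x + 1.
∫_{-1}^{1} of each monomial x^k gives [2/(k+1) if k even, 0 if k odd]. Integrating term-by-term (or equivalently evaluating the antiderivative F(x) = -4*x^7/7 + x^6/3 + 8*x^5/5 - 13*x^4/4 + 11*x^3/3 - 5*x^2/2 + x at the endpoints):
  F(1) − F(−1) = 39/140 − (-4667/420) = 1196/105.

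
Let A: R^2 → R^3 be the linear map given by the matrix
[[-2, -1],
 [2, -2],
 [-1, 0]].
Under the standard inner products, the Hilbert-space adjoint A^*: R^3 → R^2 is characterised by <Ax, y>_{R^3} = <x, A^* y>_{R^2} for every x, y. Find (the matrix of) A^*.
A^* = A^T =
[[-2, 2, -1],
 [-1, -2, 0]]

For real matrices with standard dot products, the defining identity <Ax, y> = <x, A^* y> gives (Ax)^T y = x^T (A^*) y, i.e. x^T A^T y = x^T (A^*) y. Since this holds for all x, y, we must have A^* = A^T. Therefore
A^* =
[[-2, 2, -1],
 [-1, -2, 0]].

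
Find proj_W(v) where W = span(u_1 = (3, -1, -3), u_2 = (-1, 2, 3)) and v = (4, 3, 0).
proj_W(v) = (149/35, 87/35, 3/7)

Set up U = [u_1 | ... | u_2] ∈ R^(3×2). The projector onto W = col(U) is P = U (U^T U)^(-1) U^T.
Compute U^T U =
  [19, -14]
  [-14, 14],
and U^T v = (9, 2).
Solve U^T U · c = U^T v for the coefficients: c = (11/5, 82/35). The projection is proj_W(v) = U c.
Check: (v - proj_W(v)) · u_1 = 0  (should be 0).
Check: (v - proj_W(v)) · u_2 = 0  (should be 0).
Result: proj_W(v) = (149/35, 87/35, 3/7).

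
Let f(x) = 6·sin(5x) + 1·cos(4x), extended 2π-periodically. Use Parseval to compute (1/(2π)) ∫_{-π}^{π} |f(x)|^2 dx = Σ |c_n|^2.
Σ |c_n|^2 = 37/2

Expand |f|^2 and use orthogonality of {sin(nx), cos(mx)} on [-π, π]:
  ∫_{-π}^{π} sin(nx)^2 dx = π, ∫ cos(mx)^2 dx = π, and cross terms integrate to 0.
So ∫_{-π}^{π} f(x)^2 dx = 6^2 · π + 1^2 · π = (36 + 1)π.
Divide by 2π: (36 + 1)/2 = 37/2.
By Parseval, this equals Σ |c_n|^2.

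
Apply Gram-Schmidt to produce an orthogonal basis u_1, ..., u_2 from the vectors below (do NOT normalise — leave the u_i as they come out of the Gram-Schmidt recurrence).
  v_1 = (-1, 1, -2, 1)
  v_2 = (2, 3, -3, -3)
Orthogonal basis:
  u_1 = (-1, 1, -2, 1)
  u_2 = (18/7, 17/7, -13/7, -25/7)

Apply the Gram-Schmidt recurrence
  u_1 = v_1
  u_i = v_i − Σ_{j<i} ((v_i · u_j) / (u_j · u_j)) · u_j.

Step by step this gives:
  u_1 = (-1, 1, -2, 1)
  u_2 = (18/7, 17/7, -13/7, -25/7)

Orthogonality check:
  u_2 · u_1 = 0 (should be 0)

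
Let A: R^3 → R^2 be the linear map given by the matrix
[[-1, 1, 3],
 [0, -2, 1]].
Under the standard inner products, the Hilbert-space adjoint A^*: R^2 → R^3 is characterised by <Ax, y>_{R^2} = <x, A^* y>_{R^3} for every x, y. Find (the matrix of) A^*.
A^* = A^T =
[[-1, 0],
 [1, -2],
 [3, 1]]

For real matrices with standard dot products, the defining identity <Ax, y> = <x, A^* y> gives (Ax)^T y = x^T (A^*) y, i.e. x^T A^T y = x^T (A^*) y. Since this holds for all x, y, we must have A^* = A^T. Therefore
A^* =
[[-1, 0],
 [1, -2],
 [3, 1]].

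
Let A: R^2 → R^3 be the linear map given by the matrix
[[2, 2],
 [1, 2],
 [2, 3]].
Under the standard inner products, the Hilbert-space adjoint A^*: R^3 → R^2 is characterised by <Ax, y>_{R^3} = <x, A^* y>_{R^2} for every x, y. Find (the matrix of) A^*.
A^* = A^T =
[[2, 1, 2],
 [2, 2, 3]]

For real matrices with standard dot products, the defining identity <Ax, y> = <x, A^* y> gives (Ax)^T y = x^T (A^*) y, i.e. x^T A^T y = x^T (A^*) y. Since this holds for all x, y, we must have A^* = A^T. Therefore
A^* =
[[2, 1, 2],
 [2, 2, 3]].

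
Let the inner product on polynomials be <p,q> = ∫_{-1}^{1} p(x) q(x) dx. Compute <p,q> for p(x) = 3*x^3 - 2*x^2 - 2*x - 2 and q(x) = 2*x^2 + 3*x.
<p,q> = -14/3

Expand the product: p(x)·q(x) = 6*x^5 + 5*x^4 - 10*x^3 - 10*x^2 - 6*x.
∫_{-1}^{1} of each monomial x^k gives [2/(k+1) if k even, 0 if k odd]. Integrating term-by-term (or equivalently evaluating the antiderivative F(x) = x^6 + x^5 - 5*x^4/2 - 10*x^3/3 - 3*x^2 at the endpoints):
  F(1) − F(−1) = -41/6 − (-13/6) = -14/3.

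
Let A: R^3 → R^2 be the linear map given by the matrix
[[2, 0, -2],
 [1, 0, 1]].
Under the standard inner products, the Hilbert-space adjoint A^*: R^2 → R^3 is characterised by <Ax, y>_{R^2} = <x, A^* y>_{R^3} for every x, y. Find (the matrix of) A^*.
A^* = A^T =
[[2, 1],
 [0, 0],
 [-2, 1]]

For real matrices with standard dot products, the defining identity <Ax, y> = <x, A^* y> gives (Ax)^T y = x^T (A^*) y, i.e. x^T A^T y = x^T (A^*) y. Since this holds for all x, y, we must have A^* = A^T. Therefore
A^* =
[[2, 1],
 [0, 0],
 [-2, 1]].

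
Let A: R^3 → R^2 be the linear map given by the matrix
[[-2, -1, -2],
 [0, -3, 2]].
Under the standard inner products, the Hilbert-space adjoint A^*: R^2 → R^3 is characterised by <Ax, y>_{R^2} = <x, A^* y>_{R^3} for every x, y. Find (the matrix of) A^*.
A^* = A^T =
[[-2, 0],
 [-1, -3],
 [-2, 2]]

For real matrices with standard dot products, the defining identity <Ax, y> = <x, A^* y> gives (Ax)^T y = x^T (A^*) y, i.e. x^T A^T y = x^T (A^*) y. Since this holds for all x, y, we must have A^* = A^T. Therefore
A^* =
[[-2, 0],
 [-1, -3],
 [-2, 2]].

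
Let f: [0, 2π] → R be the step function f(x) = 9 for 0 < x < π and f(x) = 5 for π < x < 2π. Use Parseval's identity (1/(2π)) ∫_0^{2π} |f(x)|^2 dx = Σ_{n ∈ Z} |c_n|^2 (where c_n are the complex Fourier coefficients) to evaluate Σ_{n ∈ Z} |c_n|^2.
Σ |c_n|^2 = 53

Parseval equates the L^2 energy of f (normalised by 1/(2π)) with the ℓ^2 sum of its Fourier coefficients: (1/(2π)) ∫_0^{2π} |f|^2 = Σ |c_n|^2.
Compute the left side: (1/(2π)) [∫_0^π 9^2 dx + ∫_π^{2π} 5^2 dx] = (1/(2π)) · (81π + 25π) = (81 + 25)/2 = 53.
So Σ_{n ∈ Z} |c_n|^2 = 53.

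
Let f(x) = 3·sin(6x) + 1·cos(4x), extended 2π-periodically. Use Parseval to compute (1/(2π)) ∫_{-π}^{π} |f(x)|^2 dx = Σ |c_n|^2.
Σ |c_n|^2 = 5

Expand |f|^2 and use orthogonality of {sin(nx), cos(mx)} on [-π, π]:
  ∫_{-π}^{π} sin(nx)^2 dx = π, ∫ cos(mx)^2 dx = π, and cross terms integrate to 0.
So ∫_{-π}^{π} f(x)^2 dx = 3^2 · π + 1^2 · π = (9 + 1)π.
Divide by 2π: (9 + 1)/2 = 5.
By Parseval, this equals Σ |c_n|^2.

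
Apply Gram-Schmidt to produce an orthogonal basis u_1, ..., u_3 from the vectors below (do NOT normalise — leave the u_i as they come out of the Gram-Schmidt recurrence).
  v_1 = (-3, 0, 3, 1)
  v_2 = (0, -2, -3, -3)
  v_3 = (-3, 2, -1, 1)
Orthogonal basis:
  u_1 = (-3, 0, 3, 1)
  u_2 = (-36/19, -2, -21/19, -45/19)
  u_3 = (-252/137, 282/137, -284/137, 96/137)

Apply the Gram-Schmidt recurrence
  u_1 = v_1
  u_i = v_i − Σ_{j<i} ((v_i · u_j) / (u_j · u_j)) · u_j.

Step by step this gives:
  u_1 = (-3, 0, 3, 1)
  u_2 = (-36/19, -2, -21/19, -45/19)
  u_3 = (-252/137, 282/137, -284/137, 96/137)

Orthogonality check:
  u_2 · u_1 = 0 (should be 0)
  u_3 · u_1 = 0 (should be 0)
  u_3 · u_2 = 0 (should be 0)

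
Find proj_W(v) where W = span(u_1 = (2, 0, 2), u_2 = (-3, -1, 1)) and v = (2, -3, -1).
proj_W(v) = (7/6, 1/3, -1/6)

Set up U = [u_1 | ... | u_2] ∈ R^(3×2). The projector onto W = col(U) is P = U (U^T U)^(-1) U^T.
Compute U^T U =
  [8, -4]
  [-4, 11],
and U^T v = (2, -4).
Solve U^T U · c = U^T v for the coefficients: c = (1/12, -1/3). The projection is proj_W(v) = U c.
Check: (v - proj_W(v)) · u_1 = 0  (should be 0).
Check: (v - proj_W(v)) · u_2 = 0  (should be 0).
Result: proj_W(v) = (7/6, 1/3, -1/6).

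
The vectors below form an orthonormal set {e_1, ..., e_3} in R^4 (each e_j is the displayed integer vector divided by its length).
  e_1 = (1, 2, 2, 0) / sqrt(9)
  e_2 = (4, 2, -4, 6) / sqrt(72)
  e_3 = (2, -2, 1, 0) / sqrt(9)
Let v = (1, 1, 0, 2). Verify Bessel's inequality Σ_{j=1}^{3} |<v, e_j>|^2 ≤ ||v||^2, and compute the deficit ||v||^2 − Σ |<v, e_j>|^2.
Σ |<v, e_j>|^2 = 11/2; ||v||^2 = 6; deficit = 1/2

Write each e_j = u_j / sqrt(<u_j, u_j>) where u_j is the displayed integer vector. Then <v, e_j> = <v, u_j> / sqrt(<u_j, u_j>), so |<v, e_j>|^2 = <v, u_j>^2 / <u_j, u_j>.
Coefficients: <v, e_1> = 3/sqrt(9), <v, e_2> = 18/sqrt(72), <v, e_3> = 0/sqrt(9).
Square and sum: Σ |<v, e_j>|^2 = 11/2.
Compute ||v||^2 = v·v = 6.
Deficit = 6 − 11/2 = 1/2 ≥ 0, confirming Bessel's inequality. (The deficit equals ||v − Σ <v,e_j> e_j||^2, the squared distance from v to span{e_j}.)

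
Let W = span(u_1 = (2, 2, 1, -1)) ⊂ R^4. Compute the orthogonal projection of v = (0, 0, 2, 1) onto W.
proj_W(v) = (1/5, 1/5, 1/10, -1/10)

Set up U = [u_1 | ... | u_1] ∈ R^(4×1). The projector onto W = col(U) is P = U (U^T U)^(-1) U^T.
Compute U^T U =
  [10],
and U^T v = (1).
Solve U^T U · c = U^T v for the coefficients: c = (1/10). The projection is proj_W(v) = U c.
Check: (v - proj_W(v)) · u_1 = 0  (should be 0).
Result: proj_W(v) = (1/5, 1/5, 1/10, -1/10).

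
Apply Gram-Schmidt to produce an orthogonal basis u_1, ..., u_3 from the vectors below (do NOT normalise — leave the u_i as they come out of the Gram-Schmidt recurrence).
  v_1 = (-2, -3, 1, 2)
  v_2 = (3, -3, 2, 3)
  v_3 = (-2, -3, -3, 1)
Orthogonal basis:
  u_1 = (-2, -3, 1, 2)
  u_2 = (38/9, -7/6, 25/18, 16/9)
  u_3 = (14/23, -591/437, -1419/437, 89/437)

Apply the Gram-Schmidt recurrence
  u_1 = v_1
  u_i = v_i − Σ_{j<i} ((v_i · u_j) / (u_j · u_j)) · u_j.

Step by step this gives:
  u_1 = (-2, -3, 1, 2)
  u_2 = (38/9, -7/6, 25/18, 16/9)
  u_3 = (14/23, -591/437, -1419/437, 89/437)

Orthogonality check:
  u_2 · u_1 = 0 (should be 0)
  u_3 · u_1 = 0 (should be 0)
  u_3 · u_2 = 0 (should be 0)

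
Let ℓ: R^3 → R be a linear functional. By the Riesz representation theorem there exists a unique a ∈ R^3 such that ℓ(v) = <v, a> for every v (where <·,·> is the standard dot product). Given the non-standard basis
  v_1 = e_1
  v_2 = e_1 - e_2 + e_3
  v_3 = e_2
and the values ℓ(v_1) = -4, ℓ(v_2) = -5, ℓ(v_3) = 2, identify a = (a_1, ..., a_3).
a = (-4, 2, 1)

Write a = (a_1, ..., a_3) in the standard basis. For each basis vector v_i, ℓ(v_i) = <v_i, a> is a linear equation in the a_j's. Collect the n equations into a matrix system V a = ℓ, where row i of V is v_i (expressed in the standard basis). Since V is invertible (lower-triangular with 1s on the diagonal, up to permutation), solve by back-substitution:
  V =
[[1, 0, 0],
 [1, -1, 1],
 [0, 1, 0]]
  V a = (-4, -5, 2)
Solving gives a = (-4, 2, 1).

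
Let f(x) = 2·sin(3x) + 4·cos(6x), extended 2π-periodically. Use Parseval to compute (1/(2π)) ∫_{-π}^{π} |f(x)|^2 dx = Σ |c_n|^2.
Σ |c_n|^2 = 10

Expand |f|^2 and use orthogonality of {sin(nx), cos(mx)} on [-π, π]:
  ∫_{-π}^{π} sin(nx)^2 dx = π, ∫ cos(mx)^2 dx = π, and cross terms integrate to 0.
So ∫_{-π}^{π} f(x)^2 dx = 2^2 · π + 4^2 · π = (4 + 16)π.
Divide by 2π: (4 + 16)/2 = 10.
By Parseval, this equals Σ |c_n|^2.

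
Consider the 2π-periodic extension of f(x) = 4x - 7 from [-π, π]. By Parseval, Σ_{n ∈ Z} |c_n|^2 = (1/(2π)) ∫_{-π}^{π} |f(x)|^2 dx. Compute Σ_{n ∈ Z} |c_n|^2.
Σ |c_n|^2 = 16π^2/3 + 49

Expand and integrate term by term over [-π, π]:
  ∫ (4x)^2 dx = 16·(2π^3/3); ∫ 2·4·(-7)·x dx = 0 (odd integrand); ∫ (-7)^2 dx = 49·2π.
So (1/(2π)) ∫_{-π}^{π} (4x - 7)^2 dx = 16π^2/3 + 49 = 16π^2/3 + 49.
Parseval ⇒ Σ |c_n|^2 = 16π^2/3 + 49.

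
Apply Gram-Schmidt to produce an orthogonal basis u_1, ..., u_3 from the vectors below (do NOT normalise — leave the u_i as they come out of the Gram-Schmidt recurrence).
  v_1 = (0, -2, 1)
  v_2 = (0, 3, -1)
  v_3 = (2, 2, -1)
Orthogonal basis:
  u_1 = (0, -2, 1)
  u_2 = (0, 1/5, 2/5)
  u_3 = (2, 0, 0)

Apply the Gram-Schmidt recurrence
  u_1 = v_1
  u_i = v_i − Σ_{j<i} ((v_i · u_j) / (u_j · u_j)) · u_j.

Step by step this gives:
  u_1 = (0, -2, 1)
  u_2 = (0, 1/5, 2/5)
  u_3 = (2, 0, 0)

Orthogonality check:
  u_2 · u_1 = 0 (should be 0)
  u_3 · u_1 = 0 (should be 0)
  u_3 · u_2 = 0 (should be 0)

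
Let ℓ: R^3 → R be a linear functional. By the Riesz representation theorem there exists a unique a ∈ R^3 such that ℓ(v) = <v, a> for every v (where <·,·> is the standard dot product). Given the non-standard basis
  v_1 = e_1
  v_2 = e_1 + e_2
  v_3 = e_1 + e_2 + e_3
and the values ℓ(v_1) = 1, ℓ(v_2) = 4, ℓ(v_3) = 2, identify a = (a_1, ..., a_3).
a = (1, 3, -2)

Write a = (a_1, ..., a_3) in the standard basis. For each basis vector v_i, ℓ(v_i) = <v_i, a> is a linear equation in the a_j's. Collect the n equations into a matrix system V a = ℓ, where row i of V is v_i (expressed in the standard basis). Since V is invertible (lower-triangular with 1s on the diagonal, up to permutation), solve by back-substitution:
  V =
[[1, 0, 0],
 [1, 1, 0],
 [1, 1, 1]]
  V a = (1, 4, 2)
Solving gives a = (1, 3, -2).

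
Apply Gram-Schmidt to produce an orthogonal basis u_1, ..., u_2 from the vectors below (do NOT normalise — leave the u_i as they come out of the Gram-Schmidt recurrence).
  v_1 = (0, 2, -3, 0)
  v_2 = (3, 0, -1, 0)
Orthogonal basis:
  u_1 = (0, 2, -3, 0)
  u_2 = (3, -6/13, -4/13, 0)

Apply the Gram-Schmidt recurrence
  u_1 = v_1
  u_i = v_i − Σ_{j<i} ((v_i · u_j) / (u_j · u_j)) · u_j.

Step by step this gives:
  u_1 = (0, 2, -3, 0)
  u_2 = (3, -6/13, -4/13, 0)

Orthogonality check:
  u_2 · u_1 = 0 (should be 0)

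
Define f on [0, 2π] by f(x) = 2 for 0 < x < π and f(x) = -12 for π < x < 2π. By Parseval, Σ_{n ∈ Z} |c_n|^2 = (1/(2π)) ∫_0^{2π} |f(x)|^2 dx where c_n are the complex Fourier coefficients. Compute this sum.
Σ |c_n|^2 = 74

Parseval equates the L^2 energy of f (normalised by 1/(2π)) with the ℓ^2 sum of its Fourier coefficients: (1/(2π)) ∫_0^{2π} |f|^2 = Σ |c_n|^2.
Compute the left side: (1/(2π)) [∫_0^π 2^2 dx + ∫_π^{2π} (-12)^2 dx] = (1/(2π)) · (4π + 144π) = (4 + 144)/2 = 74.
So Σ_{n ∈ Z} |c_n|^2 = 74.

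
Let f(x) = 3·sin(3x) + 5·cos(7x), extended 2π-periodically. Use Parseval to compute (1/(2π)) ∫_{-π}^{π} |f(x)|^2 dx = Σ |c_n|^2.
Σ |c_n|^2 = 17

Expand |f|^2 and use orthogonality of {sin(nx), cos(mx)} on [-π, π]:
  ∫_{-π}^{π} sin(nx)^2 dx = π, ∫ cos(mx)^2 dx = π, and cross terms integrate to 0.
So ∫_{-π}^{π} f(x)^2 dx = 3^2 · π + 5^2 · π = (9 + 25)π.
Divide by 2π: (9 + 25)/2 = 17.
By Parseval, this equals Σ |c_n|^2.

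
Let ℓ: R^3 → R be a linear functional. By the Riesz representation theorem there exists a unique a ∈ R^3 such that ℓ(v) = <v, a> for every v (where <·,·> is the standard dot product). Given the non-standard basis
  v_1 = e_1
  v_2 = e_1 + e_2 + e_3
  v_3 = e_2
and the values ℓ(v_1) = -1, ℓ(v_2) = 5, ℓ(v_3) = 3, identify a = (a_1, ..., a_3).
a = (-1, 3, 3)

Write a = (a_1, ..., a_3) in the standard basis. For each basis vector v_i, ℓ(v_i) = <v_i, a> is a linear equation in the a_j's. Collect the n equations into a matrix system V a = ℓ, where row i of V is v_i (expressed in the standard basis). Since V is invertible (lower-triangular with 1s on the diagonal, up to permutation), solve by back-substitution:
  V =
[[1, 0, 0],
 [1, 1, 1],
 [0, 1, 0]]
  V a = (-1, 5, 3)
Solving gives a = (-1, 3, 3).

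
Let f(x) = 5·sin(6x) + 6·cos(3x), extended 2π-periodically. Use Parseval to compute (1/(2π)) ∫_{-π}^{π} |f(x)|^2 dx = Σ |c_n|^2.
Σ |c_n|^2 = 61/2

Expand |f|^2 and use orthogonality of {sin(nx), cos(mx)} on [-π, π]:
  ∫_{-π}^{π} sin(nx)^2 dx = π, ∫ cos(mx)^2 dx = π, and cross terms integrate to 0.
So ∫_{-π}^{π} f(x)^2 dx = 5^2 · π + 6^2 · π = (25 + 36)π.
Divide by 2π: (25 + 36)/2 = 61/2.
By Parseval, this equals Σ |c_n|^2.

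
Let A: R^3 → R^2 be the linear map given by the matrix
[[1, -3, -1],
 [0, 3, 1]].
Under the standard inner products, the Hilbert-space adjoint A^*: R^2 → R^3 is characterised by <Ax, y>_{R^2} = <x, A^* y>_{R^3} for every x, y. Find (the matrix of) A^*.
A^* = A^T =
[[1, 0],
 [-3, 3],
 [-1, 1]]

For real matrices with standard dot products, the defining identity <Ax, y> = <x, A^* y> gives (Ax)^T y = x^T (A^*) y, i.e. x^T A^T y = x^T (A^*) y. Since this holds for all x, y, we must have A^* = A^T. Therefore
A^* =
[[1, 0],
 [-3, 3],
 [-1, 1]].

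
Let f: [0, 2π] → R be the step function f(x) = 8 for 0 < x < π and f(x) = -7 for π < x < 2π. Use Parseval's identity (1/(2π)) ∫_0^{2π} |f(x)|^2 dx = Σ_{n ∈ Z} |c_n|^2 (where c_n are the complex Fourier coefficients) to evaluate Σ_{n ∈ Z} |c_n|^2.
Σ |c_n|^2 = 113/2

Parseval equates the L^2 energy of f (normalised by 1/(2π)) with the ℓ^2 sum of its Fourier coefficients: (1/(2π)) ∫_0^{2π} |f|^2 = Σ |c_n|^2.
Compute the left side: (1/(2π)) [∫_0^π 8^2 dx + ∫_π^{2π} (-7)^2 dx] = (1/(2π)) · (64π + 49π) = (64 + 49)/2 = 113/2.
So Σ_{n ∈ Z} |c_n|^2 = 113/2.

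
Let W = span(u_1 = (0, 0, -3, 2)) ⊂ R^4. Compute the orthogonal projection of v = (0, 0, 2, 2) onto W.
proj_W(v) = (0, 0, 6/13, -4/13)

Set up U = [u_1 | ... | u_1] ∈ R^(4×1). The projector onto W = col(U) is P = U (U^T U)^(-1) U^T.
Compute U^T U =
  [13],
and U^T v = (-2).
Solve U^T U · c = U^T v for the coefficients: c = (-2/13). The projection is proj_W(v) = U c.
Check: (v - proj_W(v)) · u_1 = 0  (should be 0).
Result: proj_W(v) = (0, 0, 6/13, -4/13).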